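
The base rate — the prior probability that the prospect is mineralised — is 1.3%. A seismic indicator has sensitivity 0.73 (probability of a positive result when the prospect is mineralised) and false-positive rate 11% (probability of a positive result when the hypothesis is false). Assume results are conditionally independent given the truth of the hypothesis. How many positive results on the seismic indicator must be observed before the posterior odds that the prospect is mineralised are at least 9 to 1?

4

Prior odds: 0.013 ÷ 0.987 = 13/987.
Likelihood ratio of a positive result = 0.73/0.11 = 73/11.
Target odds = 9.
Require (73/11)ⁿ ≥ 9 ÷ (13/987) = 8883/13.
(73/11)³ = 389017/1331 falls short of 8883/13 but (73/11)⁴ = 28398241/14641 reaches it, so n = 4.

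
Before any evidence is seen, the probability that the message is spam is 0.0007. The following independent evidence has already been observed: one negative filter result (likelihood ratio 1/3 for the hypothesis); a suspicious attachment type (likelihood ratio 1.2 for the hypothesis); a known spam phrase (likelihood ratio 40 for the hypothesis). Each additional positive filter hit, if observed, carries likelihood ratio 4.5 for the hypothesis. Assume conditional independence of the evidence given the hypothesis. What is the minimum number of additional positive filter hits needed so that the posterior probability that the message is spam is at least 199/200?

Prior odds = 0.0007/0.9993 = 7/9993.
Combined Bayes factor of the evidence already in hand = (1/3) × 1.2 × 40 = 16.
Odds after that evidence = (7/9993) × 16 = 112/9993.
Target odds = 0.995/0.005 = 199.
Need 4.5ⁿ ≥ 199 ÷ (112/9993) = 1988607/112.
4.5⁶ = 8303.765625 falls short of 1988607/112 but 4.5⁷ = 4782969/128 reaches it, so n = 7.

7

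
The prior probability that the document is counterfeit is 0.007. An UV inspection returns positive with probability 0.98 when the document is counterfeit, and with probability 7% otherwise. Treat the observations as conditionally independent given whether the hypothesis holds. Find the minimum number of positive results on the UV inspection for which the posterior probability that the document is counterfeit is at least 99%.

Prior odds: 0.007 ÷ 0.993 = 7/993.
Likelihood ratio of a positive result = 0.98/0.07 = 14.
Target posterior odds = 0.99/0.01 = 99.
Need (7/993) × 14ⁿ ≥ 99, i.e. 14ⁿ ≥ 98307/7.
14³ = 2744 falls short of 98307/7 but 14⁴ = 38416 reaches it, so n = 4.

4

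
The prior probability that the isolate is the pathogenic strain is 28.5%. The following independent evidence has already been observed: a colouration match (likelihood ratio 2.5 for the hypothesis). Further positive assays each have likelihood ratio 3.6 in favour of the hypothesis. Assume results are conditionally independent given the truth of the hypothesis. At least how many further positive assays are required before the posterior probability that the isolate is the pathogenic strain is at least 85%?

Prior odds = 0.285/0.715 = 57/143.
Bayes factor of the evidence already in hand = 2.5.
Odds after that evidence = (57/143) × 2.5 = 285/286.
Target odds = 0.85/0.15 = 17/3.
Need 3.6ⁿ ≥ 17/3 ÷ (285/286) = 4862/855.
3.6¹ = 3.6 falls short of 4862/855 but 3.6² = 12.96 reaches it, so n = 2.

2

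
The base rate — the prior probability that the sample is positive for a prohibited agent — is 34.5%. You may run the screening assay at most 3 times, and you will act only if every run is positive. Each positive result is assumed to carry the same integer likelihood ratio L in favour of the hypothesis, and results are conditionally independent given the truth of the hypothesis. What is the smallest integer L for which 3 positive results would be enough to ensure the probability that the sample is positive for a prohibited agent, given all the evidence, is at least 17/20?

3

Prior odds = 0.345/0.655 = 69/131.
Target odds = 0.85/0.15 = 17/3.
Need L³ ≥ 17/3 ÷ (69/131) = 2227/207.
2³ = 8 < 2227/207 ≤ 27 = 3³, so L = 3.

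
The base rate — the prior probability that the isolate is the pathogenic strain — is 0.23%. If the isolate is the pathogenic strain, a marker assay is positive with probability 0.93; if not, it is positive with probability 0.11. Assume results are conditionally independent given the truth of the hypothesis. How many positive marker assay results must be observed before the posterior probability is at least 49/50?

Prior odds: 0.0023 ÷ 0.9977 = 23/9977.
Likelihood ratio of a positive = 0.93/0.11 = 93/11.
Target posterior odds = 0.98/0.02 = 49.
Require (93/11)ⁿ ≥ 49 ÷ (23/9977) = 488873/23.
(93/11)⁴ = 74805201/14641 falls short of 488873/23 but (93/11)⁵ ≈43196.8 reaches it, so n = 5.

5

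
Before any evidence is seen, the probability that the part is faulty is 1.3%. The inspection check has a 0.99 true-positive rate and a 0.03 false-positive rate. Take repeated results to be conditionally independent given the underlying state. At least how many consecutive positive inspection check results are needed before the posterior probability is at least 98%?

3

Prior odds = 0.013/0.987 = 13/987.
Likelihood ratio of a positive result = 0.99/0.03 = 33.
Target posterior odds = 0.98/0.02 = 49.
Require 33ⁿ ≥ 49 ÷ (13/987) = 48363/13.
33² = 1089 falls short of 48363/13 but 33³ = 35937 reaches it, so n = 3.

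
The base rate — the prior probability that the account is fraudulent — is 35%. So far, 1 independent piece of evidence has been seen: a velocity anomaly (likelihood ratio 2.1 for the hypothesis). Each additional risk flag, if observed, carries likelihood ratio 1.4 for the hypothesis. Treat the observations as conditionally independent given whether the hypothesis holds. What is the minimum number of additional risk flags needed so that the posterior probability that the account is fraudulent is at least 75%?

Prior odds = 0.35/0.65 = 7/13.
Bayes factor of the evidence already in hand = 2.1.
Odds after that evidence = (7/13) × 2.1 = 147/130.
Target odds = 0.75/0.25 = 3.
Need 1.4ⁿ ≥ 3 ÷ (147/130) = 130/49.
1.4² = 1.96 falls short of 130/49 but 1.4³ = 2.744 reaches it, so n = 3.

3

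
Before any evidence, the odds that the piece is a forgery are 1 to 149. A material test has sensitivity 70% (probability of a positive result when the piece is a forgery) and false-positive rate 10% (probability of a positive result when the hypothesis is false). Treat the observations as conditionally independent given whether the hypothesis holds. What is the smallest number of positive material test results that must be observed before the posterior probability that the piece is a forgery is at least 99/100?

Prior odds = 1/149.
Likelihood ratio of a positive result = 0.7/0.1 = 7.
Target posterior odds = 0.99/0.01 = 99.
Need (1/149) × 7ⁿ ≥ 99, i.e. 7ⁿ ≥ 14751.
7⁴ = 2401 falls short of 14751 but 7⁵ = 16807 reaches it, so n = 5.

5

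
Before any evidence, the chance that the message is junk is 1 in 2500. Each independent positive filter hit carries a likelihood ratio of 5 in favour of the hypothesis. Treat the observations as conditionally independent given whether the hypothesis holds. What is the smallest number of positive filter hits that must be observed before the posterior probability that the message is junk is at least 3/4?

6

Prior odds: 0.0004 ÷ 0.9996 = 1/2499.
Likelihood ratio per positive filter hit = 5.
Target posterior odds = 0.75/0.25 = 3.
Need (1/2499) × 5ⁿ ≥ 3, i.e. 5ⁿ ≥ 7497.
5⁵ = 3125 falls short of 7497 but 5⁶ = 15625 reaches it, so n = 6.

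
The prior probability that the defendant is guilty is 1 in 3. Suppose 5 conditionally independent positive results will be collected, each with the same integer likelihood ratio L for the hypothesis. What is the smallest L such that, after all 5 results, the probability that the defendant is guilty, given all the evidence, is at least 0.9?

2

Prior odds = (1/3)/(2/3) = 0.5.
Target odds = 0.9/0.1 = 9.
Need L⁵ ≥ 9 ÷ 0.5 = 18.
1⁵ = 1 < 18 ≤ 32 = 2⁵, so L = 2.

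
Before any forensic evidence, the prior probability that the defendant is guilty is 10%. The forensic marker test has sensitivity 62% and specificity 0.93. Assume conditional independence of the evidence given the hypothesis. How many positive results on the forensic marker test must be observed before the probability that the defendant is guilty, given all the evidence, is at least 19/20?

Prior odds = 0.1/0.9 = 1/9.
False-positive rate = 1 − 0.93 = 0.07; likelihood ratio of a positive = 0.62/0.07 = 62/7.
Target odds: 0.95 ÷ 0.05 = 19.
Require (62/7)ⁿ ≥ 19 ÷ (1/9) = 171.
(62/7)² = 3844/49 falls short of 171 but (62/7)³ = 238328/343 reaches it, so n = 3.

3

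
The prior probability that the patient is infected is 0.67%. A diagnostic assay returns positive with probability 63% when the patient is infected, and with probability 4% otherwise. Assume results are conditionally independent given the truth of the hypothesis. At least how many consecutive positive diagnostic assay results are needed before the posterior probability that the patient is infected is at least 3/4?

Prior odds = 0.0067/0.9933 = 67/9933.
Likelihood ratio of a positive result = 0.63/0.04 = 15.75.
Target posterior odds = 0.75/0.25 = 3.
Require 15.75ⁿ ≥ 3 ÷ (67/9933) = 29799/67.
15.75² = 248.0625 falls short of 29799/67 but 15.75³ = 3906.984375 reaches it, so n = 3.

3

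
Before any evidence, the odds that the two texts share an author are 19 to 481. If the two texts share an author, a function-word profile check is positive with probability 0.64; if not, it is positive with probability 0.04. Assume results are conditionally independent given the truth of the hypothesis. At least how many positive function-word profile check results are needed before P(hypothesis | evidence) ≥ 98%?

3

Prior odds = 19/481.
Likelihood ratio of a positive = 0.64/0.04 = 16.
Target odds: 0.98 ÷ 0.02 = 49.
Need (19/481) × 16ⁿ ≥ 49, i.e. 16ⁿ ≥ 23569/19.
16² = 256 falls short of 23569/19 but 16³ = 4096 reaches it, so n = 3.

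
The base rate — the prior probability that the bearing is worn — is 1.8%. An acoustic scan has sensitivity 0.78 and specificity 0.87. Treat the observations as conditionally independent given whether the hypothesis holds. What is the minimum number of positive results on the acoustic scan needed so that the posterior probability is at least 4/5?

Prior odds: 0.018 ÷ 0.982 = 9/491.
False-positive rate = 1 − 0.87 = 0.13; likelihood ratio of a positive = 0.78/0.13 = 6.
Target posterior odds = 0.8/0.2 = 4.
Require 6ⁿ ≥ 4 ÷ (9/491) = 1964/9.
6³ = 216 falls short of 1964/9 but 6⁴ = 1296 reaches it, so n = 4.

4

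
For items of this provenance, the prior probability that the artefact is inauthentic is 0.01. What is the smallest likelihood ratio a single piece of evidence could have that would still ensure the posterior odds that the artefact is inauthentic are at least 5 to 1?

495

Prior odds = 0.01/0.99 = 1/99.
Target odds = 5.
Required Bayes factor = 5 ÷ (1/99) = 495.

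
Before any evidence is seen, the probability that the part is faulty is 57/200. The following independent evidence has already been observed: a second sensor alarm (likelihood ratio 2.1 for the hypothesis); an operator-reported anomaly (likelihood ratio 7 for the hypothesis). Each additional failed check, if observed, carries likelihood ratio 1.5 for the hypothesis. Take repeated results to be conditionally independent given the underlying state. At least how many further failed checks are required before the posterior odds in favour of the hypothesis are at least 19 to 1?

Prior odds = 0.285/0.715 = 57/143.
Combined Bayes factor of the evidence already in hand = 2.1 × 7 = 14.7.
Odds after that evidence = (57/143) × 14.7 = 8379/1430.
Target odds = 19.
Need 1.5ⁿ ≥ 19 ÷ (8379/1430) = 1430/441.
1.5² = 2.25 falls short of 1430/441 but 1.5³ = 3.375 reaches it, so n = 3.

3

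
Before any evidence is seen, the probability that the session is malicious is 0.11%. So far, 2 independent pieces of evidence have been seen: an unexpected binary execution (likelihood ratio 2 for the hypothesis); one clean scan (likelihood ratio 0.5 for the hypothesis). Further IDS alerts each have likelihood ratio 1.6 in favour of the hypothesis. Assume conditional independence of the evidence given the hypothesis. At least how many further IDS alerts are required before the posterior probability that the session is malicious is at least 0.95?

Prior odds = 0.0011/0.9989 = 11/9989.
Combined Bayes factor of the evidence already in hand = 2 × 0.5 = 1.
Odds after that evidence = (11/9989) × 1 = 11/9989.
Target odds = 0.95/0.05 = 19.
Need 1.6ⁿ ≥ 19 ÷ (11/9989) = 189791/11.
1.6²⁰ ≈12089.3 falls short of 189791/11 but 1.6²¹ ≈19342.8 reaches it, so n = 21.

21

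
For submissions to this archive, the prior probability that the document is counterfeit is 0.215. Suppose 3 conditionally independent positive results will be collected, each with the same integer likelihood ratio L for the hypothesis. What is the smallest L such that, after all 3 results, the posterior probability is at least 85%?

Prior odds = 0.215/0.785 = 43/157.
Target odds = 0.85/0.15 = 17/3.
Need L³ ≥ 17/3 ÷ (43/157) = 2669/129.
2³ = 8 < 2669/129 ≤ 27 = 3³, so L = 3.

3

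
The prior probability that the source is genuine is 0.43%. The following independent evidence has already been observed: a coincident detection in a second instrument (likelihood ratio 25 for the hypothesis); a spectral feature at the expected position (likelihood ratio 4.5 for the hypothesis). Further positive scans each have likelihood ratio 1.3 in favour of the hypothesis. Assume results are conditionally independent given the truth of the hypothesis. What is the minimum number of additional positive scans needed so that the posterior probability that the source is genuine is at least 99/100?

21

Prior odds = 0.0043/0.9957 = 43/9957.
Combined Bayes factor of the evidence already in hand = 25 × 4.5 = 112.5.
Odds after that evidence = (43/9957) × 112.5 = 3225/6638.
Target odds = 0.99/0.01 = 99.
Need 1.3ⁿ ≥ 99 ÷ (3225/6638) = 219054/1075.
1.3²⁰ ≈190.05 falls short of 219054/1075 but 1.3²¹ ≈247.065 reaches it, so n = 21.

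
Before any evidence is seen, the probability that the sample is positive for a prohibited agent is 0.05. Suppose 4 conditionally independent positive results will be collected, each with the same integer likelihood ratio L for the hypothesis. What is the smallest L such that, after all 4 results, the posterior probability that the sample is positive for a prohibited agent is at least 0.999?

Prior odds = 0.05/0.95 = 1/19.
Target odds = 0.999/0.001 = 999.
Need L⁴ ≥ 999 ÷ (1/19) = 18981.
11⁴ = 14641 < 18981 ≤ 20736 = 12⁴, so L = 12.

12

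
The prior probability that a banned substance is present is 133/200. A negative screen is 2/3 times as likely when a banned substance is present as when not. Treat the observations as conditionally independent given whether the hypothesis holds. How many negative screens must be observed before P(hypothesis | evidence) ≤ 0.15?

6

Prior odds = 0.665/0.335 = 133/67.
Likelihood ratio per negative screen = 2/3.
Target posterior odds = 0.15/0.85 = 3/17.
Need (133/67) × (2/3)ⁿ ≤ 3/17, i.e. (2/3)ⁿ ≤ 201/2261.
(2/3)⁵ = 32/243 is still above 201/2261 but (2/3)⁶ = 64/729 is at or below it, so n = 6.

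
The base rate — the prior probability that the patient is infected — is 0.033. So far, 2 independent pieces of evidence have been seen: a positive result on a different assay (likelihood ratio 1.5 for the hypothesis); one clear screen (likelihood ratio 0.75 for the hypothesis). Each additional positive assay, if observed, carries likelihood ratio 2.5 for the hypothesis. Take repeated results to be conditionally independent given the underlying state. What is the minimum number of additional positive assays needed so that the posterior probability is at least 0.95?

7

Prior odds = 0.033/0.967 = 33/967.
Combined Bayes factor of the evidence already in hand = 1.5 × 0.75 = 1.125.
Odds after that evidence = (33/967) × 1.125 = 297/7736.
Target odds = 0.95/0.05 = 19.
Need 2.5ⁿ ≥ 19 ÷ (297/7736) = 146984/297.
2.5⁶ = 244.140625 falls short of 146984/297 but 2.5⁷ = 610.3515625 reaches it, so n = 7.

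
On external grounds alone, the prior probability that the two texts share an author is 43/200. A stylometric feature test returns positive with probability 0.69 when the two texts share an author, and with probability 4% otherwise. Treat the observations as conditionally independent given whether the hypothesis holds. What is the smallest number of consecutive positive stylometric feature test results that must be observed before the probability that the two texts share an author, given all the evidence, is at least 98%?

2

Prior odds = 0.215/0.785 = 43/157.
Likelihood ratio of a positive result = 0.69/0.04 = 17.25.
Target odds: 0.98 ÷ 0.02 = 49.
Require 17.25ⁿ ≥ 49 ÷ (43/157) = 7693/43.
17.25¹ = 17.25 falls short of 7693/43 but 17.25² = 297.5625 reaches it, so n = 2.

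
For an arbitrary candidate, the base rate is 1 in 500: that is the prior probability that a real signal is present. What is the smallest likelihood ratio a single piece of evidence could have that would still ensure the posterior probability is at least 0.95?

9481

Prior odds = 0.002/0.998 = 1/499.
Target odds = 0.95/0.05 = 19.
Required Bayes factor = 19 ÷ (1/499) = 9481.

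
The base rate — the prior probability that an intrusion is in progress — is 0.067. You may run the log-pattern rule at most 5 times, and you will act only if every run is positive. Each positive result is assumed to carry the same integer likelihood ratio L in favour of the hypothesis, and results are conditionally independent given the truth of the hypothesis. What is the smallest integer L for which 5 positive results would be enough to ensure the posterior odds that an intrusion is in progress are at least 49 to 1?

4

Prior odds = 0.067/0.933 = 67/933.
Target odds = 49.
Need L⁵ ≥ 49 ÷ (67/933) = 45717/67.
3⁵ = 243 < 45717/67 ≤ 1024 = 4⁵, so L = 4.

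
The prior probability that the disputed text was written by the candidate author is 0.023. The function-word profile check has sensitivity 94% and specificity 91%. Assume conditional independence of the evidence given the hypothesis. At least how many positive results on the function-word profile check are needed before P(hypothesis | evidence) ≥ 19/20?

3

Prior odds = 0.023/0.977 = 23/977.
False-positive rate = 1 − 0.91 = 0.09; likelihood ratio of a positive = 0.94/0.09 = 94/9.
Target posterior odds = 0.95/0.05 = 19.
Require (94/9)ⁿ ≥ 19 ÷ (23/977) = 18563/23.
(94/9)² = 8836/81 falls short of 18563/23 but (94/9)³ = 830584/729 reaches it, so n = 3.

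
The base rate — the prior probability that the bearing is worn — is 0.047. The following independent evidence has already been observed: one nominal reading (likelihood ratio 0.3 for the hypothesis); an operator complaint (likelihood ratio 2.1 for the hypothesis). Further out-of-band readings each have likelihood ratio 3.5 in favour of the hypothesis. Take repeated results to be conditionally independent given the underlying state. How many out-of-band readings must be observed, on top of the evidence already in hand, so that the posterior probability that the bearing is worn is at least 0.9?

5

Prior odds = 0.047/0.953 = 47/953.
Combined Bayes factor of the evidence already in hand = 0.3 × 2.1 = 0.63.
Odds after that evidence = (47/953) × 0.63 = 2961/95300.
Target odds = 0.9/0.1 = 9.
Need 3.5ⁿ ≥ 9 ÷ (2961/95300) = 95300/329.
3.5⁴ = 150.0625 falls short of 95300/329 but 3.5⁵ = 525.21875 reaches it, so n = 5.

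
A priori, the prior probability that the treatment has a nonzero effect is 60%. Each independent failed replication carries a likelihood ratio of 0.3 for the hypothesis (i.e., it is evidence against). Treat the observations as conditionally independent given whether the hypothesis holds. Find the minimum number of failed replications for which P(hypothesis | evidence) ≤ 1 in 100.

Prior odds = 0.6/0.4 = 1.5.
Likelihood ratio per failed replication = 0.3.
Target posterior odds = 0.01/0.99 = 1/99.
Require 0.3ⁿ ≤ 1/99 ÷ 1.5 = 2/297.
0.3⁴ = 0.0081 is still above 2/297 but 0.3⁵ = 243/100000 is at or below it, so n = 5.

5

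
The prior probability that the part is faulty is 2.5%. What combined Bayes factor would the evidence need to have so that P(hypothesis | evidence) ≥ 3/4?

117

Prior odds = 0.025/0.975 = 1/39.
Target odds = 0.75/0.25 = 3.
Required Bayes factor = 3 ÷ (1/39) = 117.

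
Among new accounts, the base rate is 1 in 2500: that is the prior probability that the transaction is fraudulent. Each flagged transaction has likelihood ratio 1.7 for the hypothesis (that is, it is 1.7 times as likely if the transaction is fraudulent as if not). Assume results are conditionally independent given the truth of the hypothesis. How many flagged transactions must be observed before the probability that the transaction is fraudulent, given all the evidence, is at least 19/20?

21

Prior odds: 0.0004 ÷ 0.9996 = 1/2499.
Likelihood ratio per flagged transaction = 1.7.
Target odds: 0.95 ÷ 0.05 = 19.
Need (1/2499) × 1.7ⁿ ≥ 19, i.e. 1.7ⁿ ≥ 47481.
1.7²⁰ ≈40642.3 falls short of 47481 but 1.7²¹ ≈69091.9 reaches it, so n = 21.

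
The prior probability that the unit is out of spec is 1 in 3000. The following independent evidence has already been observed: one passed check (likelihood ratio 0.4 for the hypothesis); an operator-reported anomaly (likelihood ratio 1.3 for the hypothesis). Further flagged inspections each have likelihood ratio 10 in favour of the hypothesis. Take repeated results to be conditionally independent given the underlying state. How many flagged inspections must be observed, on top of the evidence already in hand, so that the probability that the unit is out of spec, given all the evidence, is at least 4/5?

5

Prior odds = (1/3000)/(2999/3000) = 1/2999.
Combined Bayes factor of the evidence already in hand = 0.4 × 1.3 = 0.52.
Odds after that evidence = (1/2999) × 0.52 = 13/74975.
Target odds = 0.8/0.2 = 4.
Need 10ⁿ ≥ 4 ÷ (13/74975) = 299900/13.
10⁴ = 10000 falls short of 299900/13 but 10⁵ = 100000 reaches it, so n = 5.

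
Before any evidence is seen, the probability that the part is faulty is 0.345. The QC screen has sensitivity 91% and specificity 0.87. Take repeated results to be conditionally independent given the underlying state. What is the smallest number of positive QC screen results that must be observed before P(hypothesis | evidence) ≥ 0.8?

2

Prior odds = 0.345/0.655 = 69/131.
False-positive rate = 1 − 0.87 = 0.13; likelihood ratio of a positive = 0.91/0.13 = 7.
Target posterior odds = 0.8/0.2 = 4.
Need (69/131) × 7ⁿ ≥ 4, i.e. 7ⁿ ≥ 524/69.
7¹ = 7 falls short of 524/69 but 7² = 49 reaches it, so n = 2.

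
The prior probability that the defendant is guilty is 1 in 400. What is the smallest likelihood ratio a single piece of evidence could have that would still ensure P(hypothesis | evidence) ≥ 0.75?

Prior odds = 0.0025/0.9975 = 1/399.
Target odds = 0.75/0.25 = 3.
Required Bayes factor = 3 ÷ (1/399) = 1197.

1197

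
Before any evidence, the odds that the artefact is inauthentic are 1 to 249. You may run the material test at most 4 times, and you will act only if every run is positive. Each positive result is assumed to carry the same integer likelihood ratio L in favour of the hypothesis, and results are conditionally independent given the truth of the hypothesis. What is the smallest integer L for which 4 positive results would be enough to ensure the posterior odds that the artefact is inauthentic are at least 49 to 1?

Prior odds = 1/249.
Target odds = 49.
Need L⁴ ≥ 49 ÷ (1/249) = 12201.
10⁴ = 10000 < 12201 ≤ 14641 = 11⁴, so L = 11.

11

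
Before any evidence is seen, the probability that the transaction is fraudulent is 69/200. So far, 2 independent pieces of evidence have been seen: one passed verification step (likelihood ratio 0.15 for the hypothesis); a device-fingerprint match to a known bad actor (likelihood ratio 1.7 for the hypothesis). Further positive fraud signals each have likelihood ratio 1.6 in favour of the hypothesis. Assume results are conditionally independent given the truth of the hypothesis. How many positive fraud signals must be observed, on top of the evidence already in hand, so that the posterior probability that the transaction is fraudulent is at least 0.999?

Prior odds = 0.345/0.655 = 69/131.
Combined Bayes factor of the evidence already in hand = 0.15 × 1.7 = 0.255.
Odds after that evidence = (69/131) × 0.255 = 3519/26200.
Target odds = 0.999/0.001 = 999.
Need 1.6ⁿ ≥ 999 ÷ (3519/26200) = 2908200/391.
1.6¹⁸ ≈4722.37 falls short of 2908200/391 but 1.6¹⁹ ≈7555.79 reaches it, so n = 19.

19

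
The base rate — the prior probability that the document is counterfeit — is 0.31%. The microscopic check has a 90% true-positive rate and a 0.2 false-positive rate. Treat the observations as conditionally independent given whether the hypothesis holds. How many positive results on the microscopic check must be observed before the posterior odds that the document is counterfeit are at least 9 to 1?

6

Prior odds: 0.0031 ÷ 0.9969 = 31/9969.
Likelihood ratio of a positive result = 0.9/0.2 = 4.5.
Target odds = 9.
Require 4.5ⁿ ≥ 9 ÷ (31/9969) = 89721/31.
4.5⁵ = 1845.28125 falls short of 89721/31 but 4.5⁶ = 8303.765625 reaches it, so n = 6.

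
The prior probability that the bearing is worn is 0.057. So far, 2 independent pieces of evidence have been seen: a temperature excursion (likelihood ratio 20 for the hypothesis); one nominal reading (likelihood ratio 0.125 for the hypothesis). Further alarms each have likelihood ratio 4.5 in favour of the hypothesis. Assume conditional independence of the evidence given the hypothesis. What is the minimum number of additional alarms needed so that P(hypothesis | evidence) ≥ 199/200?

Prior odds = 0.057/0.943 = 57/943.
Combined Bayes factor of the evidence already in hand = 20 × 0.125 = 2.5.
Odds after that evidence = (57/943) × 2.5 = 285/1886.
Target odds = 0.995/0.005 = 199.
Need 4.5ⁿ ≥ 199 ÷ (285/1886) = 375314/285.
4.5⁴ = 410.0625 falls short of 375314/285 but 4.5⁵ = 1845.28125 reaches it, so n = 5.

5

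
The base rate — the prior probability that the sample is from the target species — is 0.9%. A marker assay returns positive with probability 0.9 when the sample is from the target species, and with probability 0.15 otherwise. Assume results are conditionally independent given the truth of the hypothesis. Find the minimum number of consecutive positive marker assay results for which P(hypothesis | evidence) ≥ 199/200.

6

Prior odds = 0.009/0.991 = 9/991.
Likelihood ratio of a positive result = 0.9/0.15 = 6.
Target posterior odds = 0.995/0.005 = 199.
Require 6ⁿ ≥ 199 ÷ (9/991) = 197209/9.
6⁵ = 7776 falls short of 197209/9 but 6⁶ = 46656 reaches it, so n = 6.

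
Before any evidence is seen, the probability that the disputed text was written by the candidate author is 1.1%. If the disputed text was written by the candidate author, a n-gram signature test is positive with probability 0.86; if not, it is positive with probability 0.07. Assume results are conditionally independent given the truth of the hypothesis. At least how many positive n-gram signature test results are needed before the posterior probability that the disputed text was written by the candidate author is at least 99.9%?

Prior odds: 0.011 ÷ 0.989 = 11/989.
Likelihood ratio of a positive = 0.86/0.07 = 86/7.
Target odds: 0.999 ÷ 0.001 = 999.
Need (11/989) × (86/7)ⁿ ≥ 999, i.e. (86/7)ⁿ ≥ 988011/11.
(86/7)⁴ = 54700816/2401 falls short of 988011/11 but (86/7)⁵ ≈279899 reaches it, so n = 5.

5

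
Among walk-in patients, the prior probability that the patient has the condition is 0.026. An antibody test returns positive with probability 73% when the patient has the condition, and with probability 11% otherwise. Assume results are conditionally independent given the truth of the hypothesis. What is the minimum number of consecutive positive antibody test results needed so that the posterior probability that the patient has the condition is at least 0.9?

4

Prior odds = 0.026/0.974 = 13/487.
Likelihood ratio of a positive result = 0.73/0.11 = 73/11.
Target odds: 0.9 ÷ 0.1 = 9.
Need (13/487) × (73/11)ⁿ ≥ 9, i.e. (73/11)ⁿ ≥ 4383/13.
(73/11)³ = 389017/1331 falls short of 4383/13 but (73/11)⁴ = 28398241/14641 reaches it, so n = 4.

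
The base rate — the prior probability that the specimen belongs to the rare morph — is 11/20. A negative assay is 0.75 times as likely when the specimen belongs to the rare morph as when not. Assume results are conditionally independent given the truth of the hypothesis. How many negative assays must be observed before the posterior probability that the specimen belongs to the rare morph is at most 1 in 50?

Prior odds = 0.55/0.45 = 11/9.
Likelihood ratio per negative assay = 0.75.
Target odds: 0.02 ÷ 0.98 = 1/49.
Require 0.75ⁿ ≤ 1/49 ÷ (11/9) = 9/539.
0.75¹⁴ = 4782969/268435456 is still above 9/539 but 0.75¹⁵ ≈0.0133635 is at or below it, so n = 15.

15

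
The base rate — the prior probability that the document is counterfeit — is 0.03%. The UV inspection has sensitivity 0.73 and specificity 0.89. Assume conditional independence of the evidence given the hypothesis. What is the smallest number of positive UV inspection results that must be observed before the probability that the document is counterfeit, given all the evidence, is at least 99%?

7

Prior odds: 0.0003 ÷ 0.9997 = 3/9997.
False-positive rate = 1 − 0.89 = 0.11; likelihood ratio of a positive = 0.73/0.11 = 73/11.
Target posterior odds = 0.99/0.01 = 99.
Need (3/9997) × (73/11)ⁿ ≥ 99, i.e. (73/11)ⁿ ≥ 329901.
(73/11)⁶ ≈85424.2 falls short of 329901 but (73/11)⁷ ≈566906 reaches it, so n = 7.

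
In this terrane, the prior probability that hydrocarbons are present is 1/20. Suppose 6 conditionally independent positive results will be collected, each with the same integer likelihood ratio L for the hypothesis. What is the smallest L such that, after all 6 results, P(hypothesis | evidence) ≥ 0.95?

3

Prior odds = 0.05/0.95 = 1/19.
Target odds = 0.95/0.05 = 19.
Need L⁶ ≥ 19 ÷ (1/19) = 361.
2⁶ = 64 < 361 ≤ 729 = 3⁶, so L = 3.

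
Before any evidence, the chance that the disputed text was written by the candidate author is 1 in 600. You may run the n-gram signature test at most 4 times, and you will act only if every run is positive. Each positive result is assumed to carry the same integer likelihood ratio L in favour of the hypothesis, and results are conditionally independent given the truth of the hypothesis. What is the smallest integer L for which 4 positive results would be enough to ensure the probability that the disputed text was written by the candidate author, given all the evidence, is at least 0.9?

Prior odds = (1/600)/(599/600) = 1/599.
Target odds = 0.9/0.1 = 9.
Need L⁴ ≥ 9 ÷ (1/599) = 5391.
8⁴ = 4096 < 5391 ≤ 6561 = 9⁴, so L = 9.

9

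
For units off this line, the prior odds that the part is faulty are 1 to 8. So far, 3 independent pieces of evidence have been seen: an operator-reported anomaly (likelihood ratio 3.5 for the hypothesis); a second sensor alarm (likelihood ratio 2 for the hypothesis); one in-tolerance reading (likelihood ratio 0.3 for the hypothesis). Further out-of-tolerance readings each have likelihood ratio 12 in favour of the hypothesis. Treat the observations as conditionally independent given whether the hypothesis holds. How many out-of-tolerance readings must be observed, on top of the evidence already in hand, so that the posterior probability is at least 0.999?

Prior odds = 0.125.
Combined Bayes factor of the evidence already in hand = 3.5 × 2 × 0.3 = 2.1.
Odds after that evidence = 0.125 × 2.1 = 0.2625.
Target odds = 0.999/0.001 = 999.
Need 12ⁿ ≥ 999 ÷ 0.2625 = 26640/7.
12³ = 1728 falls short of 26640/7 but 12⁴ = 20736 reaches it, so n = 4.

4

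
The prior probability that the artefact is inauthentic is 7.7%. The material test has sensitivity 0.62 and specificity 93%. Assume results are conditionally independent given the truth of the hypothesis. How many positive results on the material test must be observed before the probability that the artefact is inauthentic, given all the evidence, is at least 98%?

Prior odds = 0.077/0.923 = 77/923.
False-positive rate = 1 − 0.93 = 0.07; likelihood ratio of a positive = 0.62/0.07 = 62/7.
Target odds: 0.98 ÷ 0.02 = 49.
Require (62/7)ⁿ ≥ 49 ÷ (77/923) = 6461/11.
(62/7)² = 3844/49 falls short of 6461/11 but (62/7)³ = 238328/343 reaches it, so n = 3.

3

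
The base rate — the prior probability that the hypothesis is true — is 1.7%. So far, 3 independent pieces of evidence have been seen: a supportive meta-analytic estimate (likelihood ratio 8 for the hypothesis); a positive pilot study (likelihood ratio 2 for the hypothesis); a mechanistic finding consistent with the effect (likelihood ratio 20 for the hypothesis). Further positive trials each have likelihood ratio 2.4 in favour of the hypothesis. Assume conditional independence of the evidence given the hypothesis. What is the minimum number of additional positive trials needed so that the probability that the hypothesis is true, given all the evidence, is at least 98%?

3

Prior odds = 0.017/0.983 = 17/983.
Combined Bayes factor of the evidence already in hand = 8 × 2 × 20 = 320.
Odds after that evidence = (17/983) × 320 = 5440/983.
Target odds = 0.98/0.02 = 49.
Need 2.4ⁿ ≥ 49 ÷ (5440/983) = 48167/5440.
2.4² = 5.76 falls short of 48167/5440 but 2.4³ = 13.824 reaches it, so n = 3.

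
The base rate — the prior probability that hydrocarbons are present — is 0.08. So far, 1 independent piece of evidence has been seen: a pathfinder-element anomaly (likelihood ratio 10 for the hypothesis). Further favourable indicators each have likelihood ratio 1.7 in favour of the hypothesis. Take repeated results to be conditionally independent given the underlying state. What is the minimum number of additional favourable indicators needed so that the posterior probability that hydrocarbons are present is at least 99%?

Prior odds = 0.08/0.92 = 2/23.
Bayes factor of the evidence already in hand = 10.
Odds after that evidence = (2/23) × 10 = 20/23.
Target odds = 0.99/0.01 = 99.
Need 1.7ⁿ ≥ 99 ÷ (20/23) = 113.85.
1.7⁸ ≈69.7576 falls short of 113.85 but 1.7⁹ ≈118.588 reaches it, so n = 9.

9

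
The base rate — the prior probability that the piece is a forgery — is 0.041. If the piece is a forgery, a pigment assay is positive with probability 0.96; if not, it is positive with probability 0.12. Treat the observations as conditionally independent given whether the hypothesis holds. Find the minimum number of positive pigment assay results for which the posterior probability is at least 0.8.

3

Prior odds = 0.041/0.959 = 41/959.
Likelihood ratio of a positive = 0.96/0.12 = 8.
Target posterior odds = 0.8/0.2 = 4.
Require 8ⁿ ≥ 4 ÷ (41/959) = 3836/41.
8² = 64 falls short of 3836/41 but 8³ = 512 reaches it, so n = 3.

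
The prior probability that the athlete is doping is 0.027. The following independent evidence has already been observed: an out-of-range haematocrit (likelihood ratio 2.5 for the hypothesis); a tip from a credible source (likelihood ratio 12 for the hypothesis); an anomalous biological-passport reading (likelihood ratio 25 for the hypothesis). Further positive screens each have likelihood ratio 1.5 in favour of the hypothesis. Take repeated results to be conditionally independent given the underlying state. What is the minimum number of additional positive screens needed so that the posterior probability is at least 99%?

Prior odds = 0.027/0.973 = 27/973.
Combined Bayes factor of the evidence already in hand = 2.5 × 12 × 25 = 750.
Odds after that evidence = (27/973) × 750 = 20250/973.
Target odds = 0.99/0.01 = 99.
Need 1.5ⁿ ≥ 99 ÷ (20250/973) = 10703/2250.
1.5³ = 3.375 falls short of 10703/2250 but 1.5⁴ = 5.0625 reaches it, so n = 4.

4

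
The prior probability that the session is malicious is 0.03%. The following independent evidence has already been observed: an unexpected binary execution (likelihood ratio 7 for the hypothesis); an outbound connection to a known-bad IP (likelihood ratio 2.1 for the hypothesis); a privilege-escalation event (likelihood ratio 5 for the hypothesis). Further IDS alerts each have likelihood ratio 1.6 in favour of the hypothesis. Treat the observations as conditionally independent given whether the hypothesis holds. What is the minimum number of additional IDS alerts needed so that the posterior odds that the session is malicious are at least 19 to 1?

Prior odds = 0.0003/0.9997 = 3/9997.
Combined Bayes factor of the evidence already in hand = 7 × 2.1 × 5 = 73.5.
Odds after that evidence = (3/9997) × 73.5 = 441/19994.
Target odds = 19.
Need 1.6ⁿ ≥ 19 ÷ (441/19994) = 379886/441.
1.6¹⁴ ≈720.576 falls short of 379886/441 but 1.6¹⁵ ≈1152.92 reaches it, so n = 15.

15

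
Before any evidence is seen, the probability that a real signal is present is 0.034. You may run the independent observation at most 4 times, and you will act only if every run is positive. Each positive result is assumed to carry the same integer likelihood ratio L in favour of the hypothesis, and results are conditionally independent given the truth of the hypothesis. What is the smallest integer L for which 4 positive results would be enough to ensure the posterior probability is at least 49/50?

Prior odds = 0.034/0.966 = 17/483.
Target odds = 0.98/0.02 = 49.
Need L⁴ ≥ 49 ÷ (17/483) = 23667/17.
6⁴ = 1296 < 23667/17 ≤ 2401 = 7⁴, so L = 7.

7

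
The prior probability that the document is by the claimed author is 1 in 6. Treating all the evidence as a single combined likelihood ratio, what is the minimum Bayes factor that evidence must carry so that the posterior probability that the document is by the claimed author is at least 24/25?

120

Prior odds = (1/6)/(5/6) = 0.2.
Target odds = 0.96/0.04 = 24.
Required Bayes factor = 24 ÷ 0.2 = 120.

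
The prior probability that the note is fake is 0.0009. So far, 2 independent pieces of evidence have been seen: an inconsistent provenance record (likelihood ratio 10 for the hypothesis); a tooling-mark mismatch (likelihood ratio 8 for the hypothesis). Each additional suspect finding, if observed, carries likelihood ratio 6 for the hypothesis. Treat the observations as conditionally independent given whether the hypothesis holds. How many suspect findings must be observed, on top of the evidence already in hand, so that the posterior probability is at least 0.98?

Prior odds = 0.0009/0.9991 = 9/9991.
Combined Bayes factor of the evidence already in hand = 10 × 8 = 80.
Odds after that evidence = (9/9991) × 80 = 720/9991.
Target odds = 0.98/0.02 = 49.
Need 6ⁿ ≥ 49 ÷ (720/9991) = 489559/720.
6³ = 216 falls short of 489559/720 but 6⁴ = 1296 reaches it, so n = 4.

4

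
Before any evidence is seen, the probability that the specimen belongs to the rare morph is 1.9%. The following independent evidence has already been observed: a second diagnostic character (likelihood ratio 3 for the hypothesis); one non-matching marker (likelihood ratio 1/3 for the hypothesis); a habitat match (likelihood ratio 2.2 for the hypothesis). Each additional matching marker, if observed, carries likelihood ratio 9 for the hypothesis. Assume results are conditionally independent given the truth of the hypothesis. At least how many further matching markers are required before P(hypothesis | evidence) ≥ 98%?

4

Prior odds = 0.019/0.981 = 19/981.
Combined Bayes factor of the evidence already in hand = 3 × (1/3) × 2.2 = 2.2.
Odds after that evidence = (19/981) × 2.2 = 209/4905.
Target odds = 0.98/0.02 = 49.
Need 9ⁿ ≥ 49 ÷ (209/4905) = 240345/209.
9³ = 729 falls short of 240345/209 but 9⁴ = 6561 reaches it, so n = 4.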